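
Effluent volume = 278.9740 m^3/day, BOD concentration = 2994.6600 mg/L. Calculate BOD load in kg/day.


Formula: BOD_load = volume * conc / 1000
Substituting: BOD_load = 278.9740 * 2994.6600 / 1000
Result: 835.4323 kg/day


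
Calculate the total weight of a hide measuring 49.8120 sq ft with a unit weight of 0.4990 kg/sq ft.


Formula: Weight = area * weight_per_sqft
Substituting: Weight = 49.8120 * 0.4990
Result: 24.8562 kg


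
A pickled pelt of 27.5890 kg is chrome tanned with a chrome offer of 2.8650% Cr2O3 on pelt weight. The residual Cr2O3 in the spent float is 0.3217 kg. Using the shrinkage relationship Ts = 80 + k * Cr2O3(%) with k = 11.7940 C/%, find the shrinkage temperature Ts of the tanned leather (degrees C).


Offered = pelt * offer_pct / 100 = 27.5890 * 2.8650 / 100 = 0.7904 kg
Uptake = offered - residual = 0.7904 - 0.3217 = 0.4687 kg
Cr2O3% on pelt = uptake / pelt * 100 = 0.4687 / 27.5890 * 100 = 1.6990 %
Ts = 80 + k * Cr2O3% = 80 + 11.7940 * 1.6990 = 100.0375 C


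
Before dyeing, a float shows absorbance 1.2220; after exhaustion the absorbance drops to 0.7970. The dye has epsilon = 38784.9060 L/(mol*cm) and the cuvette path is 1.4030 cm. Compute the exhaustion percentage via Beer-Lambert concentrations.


c_initial = A_i / (epsilon * l) = 1.2220 / (38784.9060 * 1.4030) = 2.2457e-05 mol/L
c_final = A_f / (epsilon * l) = 0.7970 / (38784.9060 * 1.4030) = 1.4647e-05 mol/L
Exhaustion = (c_initial - c_final) / c_initial * 100 = (2.2457e-05 - 1.4647e-05) / 2.2457e-05 * 100 = 34.7791 %


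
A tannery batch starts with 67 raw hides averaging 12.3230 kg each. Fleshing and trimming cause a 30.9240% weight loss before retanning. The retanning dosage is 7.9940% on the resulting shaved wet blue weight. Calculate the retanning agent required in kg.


Total_raw = N * avg_wt = 67 * 12.3230 = 825.6410 kg
Substrate = Total_raw * (1 - loss/100) = 825.6410 * (1 - 30.9240/100) = 570.3198 kg
Retan = Substrate * pct / 100 = 570.3198 * 7.9940 / 100 = 45.5914 kg


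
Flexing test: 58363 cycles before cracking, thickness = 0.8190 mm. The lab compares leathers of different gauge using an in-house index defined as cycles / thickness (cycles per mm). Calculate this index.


Formula: Index = cycles / thickness
Substituting: Index = 58363 / 0.8190
Result: 71261.2943 cycles/mm


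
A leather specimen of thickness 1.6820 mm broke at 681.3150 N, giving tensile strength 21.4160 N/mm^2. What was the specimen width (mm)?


Formula: w = F / (TS * t)
Substituting: w = 681.3150 / (21.4160 * 1.6820)
Result: 18.9140 mm


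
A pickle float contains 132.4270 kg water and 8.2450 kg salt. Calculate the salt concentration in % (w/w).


Formula: Conc = salt / (water + salt) * 100
Substituting: Conc = 8.2450 / (132.4270 + 8.2450) * 100
Result: 5.8612 %


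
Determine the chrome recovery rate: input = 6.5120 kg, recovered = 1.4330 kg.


Formula: Recovery = recovered / input * 100
Substituting: Recovery = 1.4330 / 6.5120 * 100
Result: 22.0055 %


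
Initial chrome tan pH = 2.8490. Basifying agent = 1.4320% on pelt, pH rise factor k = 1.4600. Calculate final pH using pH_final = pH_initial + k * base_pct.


Formula: pH_final = pH_initial + k * base_pct
Substituting: pH_final = 2.8490 + 1.4600 * 1.4320
Result: 4.9397


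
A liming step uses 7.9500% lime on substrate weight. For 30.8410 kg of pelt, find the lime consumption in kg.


Formula: Lime = substrate * pct / 100
Substituting: Lime = 30.8410 * 7.9500 / 100
Result: 2.4519 kg


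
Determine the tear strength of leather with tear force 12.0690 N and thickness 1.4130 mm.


Formula: Tear strength = force / thickness
Substituting: Tear strength = 12.0690 / 1.4130
Result: 8.5414 N/mm


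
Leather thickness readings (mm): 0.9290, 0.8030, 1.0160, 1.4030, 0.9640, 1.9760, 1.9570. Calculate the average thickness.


Formula: Average = sum / n
Substituting: Average = 9.0480 / 7
Result: 1.2926 mm


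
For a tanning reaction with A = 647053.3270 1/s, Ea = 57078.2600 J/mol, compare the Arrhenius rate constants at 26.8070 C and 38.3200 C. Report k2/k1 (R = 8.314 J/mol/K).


T1 = 26.8070 + 273.15 = 299.9570 K; T2 = 38.3200 + 273.15 = 311.4700 K
k1 = A * exp(-Ea/(R*T1)) = 647053.3270 * exp(-57078.2600/(8.314*299.9570)) = 7.4293e-05 1/s
k2 = A * exp(-Ea/(R*T2)) = 647053.3270 * exp(-57078.2600/(8.314*311.4700)) = 1.7313e-04 1/s
k2/k1 = 1.7313e-04 / 7.4293e-05 = 2.3303


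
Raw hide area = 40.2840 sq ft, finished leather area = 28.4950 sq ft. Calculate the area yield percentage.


Formula: Yield = finished / raw * 100
Substituting: Yield = 28.4950 / 40.2840 * 100
Result: 70.7353 %


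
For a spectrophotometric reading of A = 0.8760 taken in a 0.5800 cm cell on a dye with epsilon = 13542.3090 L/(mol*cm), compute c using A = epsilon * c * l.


Formula: c = A / (epsilon * l)
Substituting: c = 0.8760 / (13542.3090 * 0.5800)
Result: 1.1153e-04 mol/L


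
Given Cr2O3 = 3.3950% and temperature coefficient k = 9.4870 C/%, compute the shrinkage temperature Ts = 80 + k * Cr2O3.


Formula: Ts = 80 + k * Cr2O3
Substituting: Ts = 80 + 9.4870 * 3.3950
Result: 112.2084 C


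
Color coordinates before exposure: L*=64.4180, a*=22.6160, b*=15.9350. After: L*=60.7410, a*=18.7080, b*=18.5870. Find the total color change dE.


dL = -3.6770, da = -3.9080, db = 2.6520
dE = sqrt((-3.6770)^2 + (-3.9080)^2 + 2.6520^2) = 5.9855


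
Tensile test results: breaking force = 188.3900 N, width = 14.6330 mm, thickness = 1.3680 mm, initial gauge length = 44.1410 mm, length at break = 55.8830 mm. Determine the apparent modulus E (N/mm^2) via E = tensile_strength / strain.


TS = F / (w * t) = 188.3900 / (14.6330 * 1.3680) = 9.4111 N/mm^2
strain = (Lf - L0) / L0 = (55.8830 - 44.1410) / 44.1410 = 0.2660
E = TS / strain = 9.4111 / 0.2660 = 35.3784 N/mm^2


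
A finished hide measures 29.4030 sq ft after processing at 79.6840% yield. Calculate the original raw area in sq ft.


Formula: raw = finished * 100 / yield
Substituting: raw = 29.4030 * 100 / 79.6840
Result: 36.8995 sq ft


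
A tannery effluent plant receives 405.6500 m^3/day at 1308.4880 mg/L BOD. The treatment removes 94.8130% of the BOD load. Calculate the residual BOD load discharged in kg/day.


Load_in = volume * conc / 1000 = 405.6500 * 1308.4880 / 1000 = 530.7882 kg/day
Removed = Load_in * eff / 100 = 530.7882 * 94.8130 / 100 = 503.2562 kg/day
Load_out = Load_in - Removed = 530.7882 - 503.2562 = 27.5320 kg/day


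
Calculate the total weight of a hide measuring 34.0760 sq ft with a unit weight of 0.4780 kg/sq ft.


Formula: Weight = area * weight_per_sqft
Substituting: Weight = 34.0760 * 0.4780
Result: 16.2883 kg


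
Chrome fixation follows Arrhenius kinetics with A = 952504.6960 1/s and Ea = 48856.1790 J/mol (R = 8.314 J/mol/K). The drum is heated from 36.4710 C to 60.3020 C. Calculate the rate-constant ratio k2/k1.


T1 = 36.4710 + 273.15 = 309.6210 K; T2 = 60.3020 + 273.15 = 333.4520 K
k1 = A * exp(-Ea/(R*T1)) = 952504.6960 * exp(-48856.1790/(8.314*309.6210)) = 0.00544858 1/s
k2 = A * exp(-Ea/(R*T2)) = 952504.6960 * exp(-48856.1790/(8.314*333.4520)) = 0.0211524 1/s
k2/k1 = 0.0211524 / 0.00544858 = 3.8822


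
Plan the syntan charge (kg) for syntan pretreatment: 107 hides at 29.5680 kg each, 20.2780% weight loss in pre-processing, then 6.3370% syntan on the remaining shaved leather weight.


Total_raw = N * avg_wt = 107 * 29.5680 = 3163.7760 kg
Substrate = Total_raw * (1 - loss/100) = 3163.7760 * (1 - 20.2780/100) = 2522.2255 kg
Syntan = Substrate * pct / 100 = 2522.2255 * 6.3370 / 100 = 159.8334 kg


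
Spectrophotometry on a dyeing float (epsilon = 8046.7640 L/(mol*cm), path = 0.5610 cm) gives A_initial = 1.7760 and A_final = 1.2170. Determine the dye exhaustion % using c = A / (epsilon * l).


c_initial = A_i / (epsilon * l) = 1.7760 / (8046.7640 * 0.5610) = 3.9342e-04 mol/L
c_final = A_f / (epsilon * l) = 1.2170 / (8046.7640 * 0.5610) = 2.6959e-04 mol/L
Exhaustion = (c_initial - c_final) / c_initial * 100 = (3.9342e-04 - 2.6959e-04) / 3.9342e-04 * 100 = 31.4752 %


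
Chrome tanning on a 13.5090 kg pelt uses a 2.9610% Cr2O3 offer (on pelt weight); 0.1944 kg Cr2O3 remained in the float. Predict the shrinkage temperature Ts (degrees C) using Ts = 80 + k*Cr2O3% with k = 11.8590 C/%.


Offered = pelt * offer_pct / 100 = 13.5090 * 2.9610 / 100 = 0.4000 kg
Uptake = offered - residual = 0.4000 - 0.1944 = 0.2056 kg
Cr2O3% on pelt = uptake / pelt * 100 = 0.2056 / 13.5090 * 100 = 1.5220 %
Ts = 80 + k * Cr2O3% = 80 + 11.8590 * 1.5220 = 98.0489 C


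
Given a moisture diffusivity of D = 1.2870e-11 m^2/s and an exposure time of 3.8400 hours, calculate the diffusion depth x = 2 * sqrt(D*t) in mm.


t = 3.8400 hr * 3600 = 13824.0000 s
D * t = 1.2870e-11 * 13824.0000 = 1.7791e-07
x = 2 * sqrt(D*t) = 2 * sqrt(1.7791e-07) = 8.4360e-04 m = 0.8436 mm


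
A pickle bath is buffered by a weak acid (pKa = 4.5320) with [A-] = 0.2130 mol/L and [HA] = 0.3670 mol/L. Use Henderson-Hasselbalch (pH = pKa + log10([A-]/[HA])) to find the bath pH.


ratio = [A-] / [HA] = 0.2130 / 0.3670 = 0.5804
log10(ratio) = -0.2363
pH = pKa + log10(ratio) = 4.5320 - 0.2363 = 4.2957


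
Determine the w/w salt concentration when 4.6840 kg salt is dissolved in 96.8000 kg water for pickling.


Formula: Conc = salt / (water + salt) * 100
Substituting: Conc = 4.6840 / (96.8000 + 4.6840) * 100
Result: 4.6155 %


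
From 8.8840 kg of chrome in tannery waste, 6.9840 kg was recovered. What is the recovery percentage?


Formula: Recovery = recovered / input * 100
Substituting: Recovery = 6.9840 / 8.8840 * 100
Result: 78.6132 %


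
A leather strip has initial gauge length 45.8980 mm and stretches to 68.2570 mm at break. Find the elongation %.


Formula: Elongation = (Lf - L0) / L0 * 100
Substituting: Elongation = (68.2570 - 45.8980) / 45.8980 * 100
Result: 48.7145 %


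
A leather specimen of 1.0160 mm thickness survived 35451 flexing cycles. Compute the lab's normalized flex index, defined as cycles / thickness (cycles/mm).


Formula: Index = cycles / thickness
Substituting: Index = 35451 / 1.0160
Result: 34892.7165 cycles/mm


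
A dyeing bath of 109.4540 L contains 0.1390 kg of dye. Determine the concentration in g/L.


Formula: Conc = dye_mass(kg) / volume(L) * 1000
Substituting: Conc = 0.1390 / 109.4540 * 1000
Result: 1.2699 g/L


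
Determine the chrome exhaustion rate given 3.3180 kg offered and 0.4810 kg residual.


Formula: Uptake = (offered - residual) / offered * 100
Substituting: Uptake = (3.3180 - 0.4810) / 3.3180 * 100
Result: 85.5033 %


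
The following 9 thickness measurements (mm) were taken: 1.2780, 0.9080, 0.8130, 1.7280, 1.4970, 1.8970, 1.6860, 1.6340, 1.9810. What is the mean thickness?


Formula: Average = sum / n
Substituting: Average = 13.4220 / 9
Result: 1.4913 mm


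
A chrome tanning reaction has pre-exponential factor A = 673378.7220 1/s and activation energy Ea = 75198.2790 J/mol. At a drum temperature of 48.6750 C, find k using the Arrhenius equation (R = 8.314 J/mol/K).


T_K = T_C + 273.15 = 48.6750 + 273.15 = 321.8250 K
exponent = -Ea / (R * T_K) = -75198.2790 / (8.314 * 321.8250) = -28.1046
k = A * exp(exponent) = 673378.7220 * exp(-28.1046) = 4.1934e-07 1/s


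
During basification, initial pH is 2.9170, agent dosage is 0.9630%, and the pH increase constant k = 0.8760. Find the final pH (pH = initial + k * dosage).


Formula: pH_final = pH_initial + k * base_pct
Substituting: pH_final = 2.9170 + 0.8760 * 0.9630
Result: 3.7606


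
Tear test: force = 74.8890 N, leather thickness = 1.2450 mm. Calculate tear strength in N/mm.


Formula: Tear strength = force / thickness
Substituting: Tear strength = 74.8890 / 1.2450
Result: 60.1518 N/mm


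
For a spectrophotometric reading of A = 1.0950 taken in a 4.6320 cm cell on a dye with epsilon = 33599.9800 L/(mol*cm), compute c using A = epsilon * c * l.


Formula: c = A / (epsilon * l)
Substituting: c = 1.0950 / (33599.9800 * 4.6320)
Result: 7.0357e-06 mol/L


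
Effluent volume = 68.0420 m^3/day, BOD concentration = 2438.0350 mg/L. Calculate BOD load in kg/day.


Formula: BOD_load = volume * conc / 1000
Substituting: BOD_load = 68.0420 * 2438.0350 / 1000
Result: 165.8888 kg/day


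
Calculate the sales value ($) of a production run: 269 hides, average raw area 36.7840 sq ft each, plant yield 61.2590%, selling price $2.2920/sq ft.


Raw_total = N * avg_area = 269 * 36.7840 = 9894.8960 sq ft
Finished = Raw_total * yield / 100 = 9894.8960 * 61.2590 / 100 = 6061.5143 sq ft
Value = Finished * price = 6061.5143 * 2.2920 = 13892.9909 $


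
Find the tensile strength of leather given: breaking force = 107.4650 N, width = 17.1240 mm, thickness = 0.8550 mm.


Formula: TS = force / (width * thickness)
Substituting: TS = 107.4650 / (17.1240 * 0.8550)
Result: 7.3400 N/mm^2


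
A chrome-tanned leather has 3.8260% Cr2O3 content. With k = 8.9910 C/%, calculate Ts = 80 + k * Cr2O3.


Formula: Ts = 80 + k * Cr2O3
Substituting: Ts = 80 + 8.9910 * 3.8260
Result: 114.3996 C


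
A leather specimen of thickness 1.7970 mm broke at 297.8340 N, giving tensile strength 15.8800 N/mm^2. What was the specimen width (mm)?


Formula: w = F / (TS * t)
Substituting: w = 297.8340 / (15.8800 * 1.7970)
Result: 10.4370 mm


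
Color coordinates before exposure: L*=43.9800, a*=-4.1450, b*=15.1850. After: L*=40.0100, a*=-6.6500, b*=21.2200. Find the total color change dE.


dL = -3.9700, da = -2.5050, db = 6.0350
dE = sqrt((-3.9700)^2 + (-2.5050)^2 + 6.0350^2) = 7.6457


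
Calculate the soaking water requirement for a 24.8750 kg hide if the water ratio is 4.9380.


Formula: Water = hide_weight * ratio
Substituting: Water = 24.8750 * 4.9380
Result: 122.8327 kg


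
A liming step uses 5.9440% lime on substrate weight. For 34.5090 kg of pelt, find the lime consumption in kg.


Formula: Lime = substrate * pct / 100
Substituting: Lime = 34.5090 * 5.9440 / 100
Result: 2.0512 kg


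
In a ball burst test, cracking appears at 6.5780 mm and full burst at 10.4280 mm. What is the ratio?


Formula: Ratio = crack / burst
Substituting: Ratio = 6.5780 / 10.4280
Result: 0.6308


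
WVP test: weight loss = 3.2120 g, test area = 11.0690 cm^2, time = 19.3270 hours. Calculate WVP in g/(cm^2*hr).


Formula: WVP = loss / (area * time)
Substituting: WVP = 3.2120 / (11.0690 * 19.3270)
Result: 0.0150142 g/(cm^2*hr)


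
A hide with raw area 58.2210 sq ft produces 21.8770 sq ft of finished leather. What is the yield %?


Formula: Yield = finished / raw * 100
Substituting: Yield = 21.8770 / 58.2210 * 100
Result: 37.5758 %


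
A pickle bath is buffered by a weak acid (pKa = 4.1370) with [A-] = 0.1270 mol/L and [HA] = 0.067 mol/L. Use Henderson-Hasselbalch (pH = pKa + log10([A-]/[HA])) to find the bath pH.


ratio = [A-] / [HA] = 0.1270 / 0.067 = 1.8955
log10(ratio) = 0.2777
pH = pKa + log10(ratio) = 4.1370 + 0.2777 = 4.4147


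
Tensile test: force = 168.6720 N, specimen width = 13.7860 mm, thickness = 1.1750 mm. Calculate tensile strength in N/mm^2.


Formula: TS = force / (width * thickness)
Substituting: TS = 168.6720 / (13.7860 * 1.1750)
Result: 10.4128 N/mm^2


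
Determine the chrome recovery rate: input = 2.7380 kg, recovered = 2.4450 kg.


Formula: Recovery = recovered / input * 100
Substituting: Recovery = 2.4450 / 2.7380 * 100
Result: 89.2988 %


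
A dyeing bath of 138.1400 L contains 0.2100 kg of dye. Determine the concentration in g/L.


Formula: Conc = dye_mass(kg) / volume(L) * 1000
Substituting: Conc = 0.2100 / 138.1400 * 1000
Result: 1.5202 g/L


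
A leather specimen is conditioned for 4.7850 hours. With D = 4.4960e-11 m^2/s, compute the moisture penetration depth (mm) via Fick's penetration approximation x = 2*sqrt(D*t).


t = 4.7850 hr * 3600 = 17226.0000 s
D * t = 4.4960e-11 * 17226.0000 = 7.7448e-07
x = 2 * sqrt(D*t) = 2 * sqrt(7.7448e-07) = 0.00176009 m = 1.7601 mm


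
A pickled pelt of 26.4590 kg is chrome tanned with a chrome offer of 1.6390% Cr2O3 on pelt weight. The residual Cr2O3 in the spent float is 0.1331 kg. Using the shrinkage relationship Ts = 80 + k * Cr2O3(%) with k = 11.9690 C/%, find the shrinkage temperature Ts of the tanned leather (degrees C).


Offered = pelt * offer_pct / 100 = 26.4590 * 1.6390 / 100 = 0.4337 kg
Uptake = offered - residual = 0.4337 - 0.1331 = 0.3006 kg
Cr2O3% on pelt = uptake / pelt * 100 = 0.3006 / 26.4590 * 100 = 1.1360 %
Ts = 80 + k * Cr2O3% = 80 + 11.9690 * 1.1360 = 93.5963 C


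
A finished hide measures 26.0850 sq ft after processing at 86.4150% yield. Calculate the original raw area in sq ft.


Formula: raw = finished * 100 / yield
Substituting: raw = 26.0850 * 100 / 86.4150
Result: 30.1857 sq ft


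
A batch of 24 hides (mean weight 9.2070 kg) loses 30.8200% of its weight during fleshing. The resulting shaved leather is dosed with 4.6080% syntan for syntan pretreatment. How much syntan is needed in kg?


Total_raw = N * avg_wt = 24 * 9.2070 = 220.9680 kg
Substrate = Total_raw * (1 - loss/100) = 220.9680 * (1 - 30.8200/100) = 152.8657 kg
Syntan = Substrate * pct / 100 = 152.8657 * 4.6080 / 100 = 7.0440 kg


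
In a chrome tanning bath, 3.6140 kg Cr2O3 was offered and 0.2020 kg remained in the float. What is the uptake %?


Formula: Uptake = (offered - residual) / offered * 100
Substituting: Uptake = (3.6140 - 0.2020) / 3.6140 * 100
Result: 94.4106 %


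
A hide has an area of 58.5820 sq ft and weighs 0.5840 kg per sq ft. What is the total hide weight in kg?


Formula: Weight = area * weight_per_sqft
Substituting: Weight = 58.5820 * 0.5840
Result: 34.2119 kg


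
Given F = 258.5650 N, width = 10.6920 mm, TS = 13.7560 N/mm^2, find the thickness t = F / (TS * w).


Formula: t = F / (TS * w)
Substituting: t = 258.5650 / (13.7560 * 10.6920)
Result: 1.7580 mm


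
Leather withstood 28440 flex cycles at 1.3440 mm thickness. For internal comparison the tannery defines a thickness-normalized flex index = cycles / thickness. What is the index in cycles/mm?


Formula: Index = cycles / thickness
Substituting: Index = 28440 / 1.3440
Result: 21160.7143 cycles/mm


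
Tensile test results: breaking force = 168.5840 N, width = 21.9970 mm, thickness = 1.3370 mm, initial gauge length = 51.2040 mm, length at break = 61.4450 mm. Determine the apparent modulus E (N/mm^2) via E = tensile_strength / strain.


TS = F / (w * t) = 168.5840 / (21.9970 * 1.3370) = 5.7322 N/mm^2
strain = (Lf - L0) / L0 = (61.4450 - 51.2040) / 51.2040 = 0.2000
E = TS / strain = 5.7322 / 0.2000 = 28.6605 N/mm^2


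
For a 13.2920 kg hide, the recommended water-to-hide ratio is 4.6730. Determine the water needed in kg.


Formula: Water = hide_weight * ratio
Substituting: Water = 13.2920 * 4.6730
Result: 62.1135 kg


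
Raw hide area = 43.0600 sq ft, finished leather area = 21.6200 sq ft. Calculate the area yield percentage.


Formula: Yield = finished / raw * 100
Substituting: Yield = 21.6200 / 43.0600 * 100
Result: 50.2090 %


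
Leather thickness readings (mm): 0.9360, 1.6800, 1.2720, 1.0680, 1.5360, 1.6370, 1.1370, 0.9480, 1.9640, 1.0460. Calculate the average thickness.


Formula: Average = sum / n
Substituting: Average = 13.2240 / 10
Result: 1.3224 mm


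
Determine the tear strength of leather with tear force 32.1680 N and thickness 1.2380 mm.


Formula: Tear strength = force / thickness
Substituting: Tear strength = 32.1680 / 1.2380
Result: 25.9838 N/mm


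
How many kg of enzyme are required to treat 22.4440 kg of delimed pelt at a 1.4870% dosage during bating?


Formula: Enzyme = substrate * pct / 100
Substituting: Enzyme = 22.4440 * 1.4870 / 100
Result: 0.3337 kg


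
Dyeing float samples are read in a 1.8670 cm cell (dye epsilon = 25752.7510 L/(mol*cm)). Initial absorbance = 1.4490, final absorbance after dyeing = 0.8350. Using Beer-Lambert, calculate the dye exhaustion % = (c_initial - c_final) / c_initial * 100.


c_initial = A_i / (epsilon * l) = 1.4490 / (25752.7510 * 1.8670) = 3.0137e-05 mol/L
c_final = A_f / (epsilon * l) = 0.8350 / (25752.7510 * 1.8670) = 1.7367e-05 mol/L
Exhaustion = (c_initial - c_final) / c_initial * 100 = (3.0137e-05 - 1.7367e-05) / 3.0137e-05 * 100 = 42.3741 %


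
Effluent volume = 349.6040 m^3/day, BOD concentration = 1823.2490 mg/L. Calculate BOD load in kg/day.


Formula: BOD_load = volume * conc / 1000
Substituting: BOD_load = 349.6040 * 1823.2490 / 1000
Result: 637.4151 kg/day


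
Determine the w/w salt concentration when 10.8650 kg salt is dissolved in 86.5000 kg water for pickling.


Formula: Conc = salt / (water + salt) * 100
Substituting: Conc = 10.8650 / (86.5000 + 10.8650) * 100
Result: 11.1590 %


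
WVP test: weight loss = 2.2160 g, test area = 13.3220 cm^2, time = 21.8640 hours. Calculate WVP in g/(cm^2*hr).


Formula: WVP = loss / (area * time)
Substituting: WVP = 2.2160 / (13.3220 * 21.8640)
Result: 0.007608 g/(cm^2*hr)


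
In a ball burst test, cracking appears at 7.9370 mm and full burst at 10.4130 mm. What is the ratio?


Formula: Ratio = crack / burst
Substituting: Ratio = 7.9370 / 10.4130
Result: 0.7622


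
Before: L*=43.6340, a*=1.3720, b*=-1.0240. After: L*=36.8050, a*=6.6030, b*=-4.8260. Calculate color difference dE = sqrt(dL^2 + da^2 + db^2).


dL = -6.8290, da = 5.2310, db = -3.8020
dE = sqrt((-6.8290)^2 + 5.2310^2 + (-3.8020)^2) = 9.4050


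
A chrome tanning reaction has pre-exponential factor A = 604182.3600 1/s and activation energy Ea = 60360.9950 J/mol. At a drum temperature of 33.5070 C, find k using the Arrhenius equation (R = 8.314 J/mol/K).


T_K = T_C + 273.15 = 33.5070 + 273.15 = 306.6570 K
exponent = -Ea / (R * T_K) = -60360.9950 / (8.314 * 306.6570) = -23.6752
k = A * exp(exponent) = 604182.3600 * exp(-23.6752) = 3.1562e-05 1/s


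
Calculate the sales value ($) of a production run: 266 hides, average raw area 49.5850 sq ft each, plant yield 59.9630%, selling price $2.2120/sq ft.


Raw_total = N * avg_area = 266 * 49.5850 = 13189.6100 sq ft
Finished = Raw_total * yield / 100 = 13189.6100 * 59.9630 / 100 = 7908.8858 sq ft
Value = Finished * price = 7908.8858 * 2.2120 = 17494.4555 $


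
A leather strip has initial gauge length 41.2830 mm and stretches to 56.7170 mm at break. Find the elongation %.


Formula: Elongation = (Lf - L0) / L0 * 100
Substituting: Elongation = (56.7170 - 41.2830) / 41.2830 * 100
Result: 37.3858 %


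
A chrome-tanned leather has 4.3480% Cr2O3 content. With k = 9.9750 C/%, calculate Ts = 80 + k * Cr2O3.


Formula: Ts = 80 + k * Cr2O3
Substituting: Ts = 80 + 9.9750 * 4.3480
Result: 123.3713 C


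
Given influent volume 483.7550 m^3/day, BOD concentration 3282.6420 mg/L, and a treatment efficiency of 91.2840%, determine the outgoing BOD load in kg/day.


Load_in = volume * conc / 1000 = 483.7550 * 3282.6420 / 1000 = 1587.9945 kg/day
Removed = Load_in * eff / 100 = 1587.9945 * 91.2840 / 100 = 1449.5849 kg/day
Load_out = Load_in - Removed = 1587.9945 - 1449.5849 = 138.4096 kg/day


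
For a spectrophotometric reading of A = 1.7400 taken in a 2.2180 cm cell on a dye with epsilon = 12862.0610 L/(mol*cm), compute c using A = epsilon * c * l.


Formula: c = A / (epsilon * l)
Substituting: c = 1.7400 / (12862.0610 * 2.2180)
Result: 6.0993e-05 mol/L


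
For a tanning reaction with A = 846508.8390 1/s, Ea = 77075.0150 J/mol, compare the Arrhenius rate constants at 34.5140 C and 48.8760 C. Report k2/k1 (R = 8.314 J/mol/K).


T1 = 34.5140 + 273.15 = 307.6640 K; T2 = 48.8760 + 273.15 = 322.0260 K
k1 = A * exp(-Ea/(R*T1)) = 846508.8390 * exp(-77075.0150/(8.314*307.6640)) = 6.9423e-08 1/s
k2 = A * exp(-Ea/(R*T2)) = 846508.8390 * exp(-77075.0150/(8.314*322.0260)) = 2.6615e-07 1/s
k2/k1 = 2.6615e-07 / 6.9423e-08 = 3.8338


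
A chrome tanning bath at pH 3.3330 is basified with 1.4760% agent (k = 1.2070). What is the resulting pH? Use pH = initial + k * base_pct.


Formula: pH_final = pH_initial + k * base_pct
Substituting: pH_final = 3.3330 + 1.2070 * 1.4760
Result: 5.1145


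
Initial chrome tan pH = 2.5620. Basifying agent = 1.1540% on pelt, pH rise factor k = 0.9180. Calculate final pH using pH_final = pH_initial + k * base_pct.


Formula: pH_final = pH_initial + k * base_pct
Substituting: pH_final = 2.5620 + 0.9180 * 1.1540
Result: 3.6214


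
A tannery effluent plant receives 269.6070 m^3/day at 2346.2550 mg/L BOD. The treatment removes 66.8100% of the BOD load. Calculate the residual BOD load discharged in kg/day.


Load_in = volume * conc / 1000 = 269.6070 * 2346.2550 / 1000 = 632.5668 kg/day
Removed = Load_in * eff / 100 = 632.5668 * 66.8100 / 100 = 422.6179 kg/day
Load_out = Load_in - Removed = 632.5668 - 422.6179 = 209.9489 kg/day


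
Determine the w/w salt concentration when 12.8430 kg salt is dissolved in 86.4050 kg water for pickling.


Formula: Conc = salt / (water + salt) * 100
Substituting: Conc = 12.8430 / (86.4050 + 12.8430) * 100
Result: 12.9403 %


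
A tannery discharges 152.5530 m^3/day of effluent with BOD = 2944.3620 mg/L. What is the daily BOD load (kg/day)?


Formula: BOD_load = volume * conc / 1000
Substituting: BOD_load = 152.5530 * 2944.3620 / 1000
Result: 449.1713 kg/day


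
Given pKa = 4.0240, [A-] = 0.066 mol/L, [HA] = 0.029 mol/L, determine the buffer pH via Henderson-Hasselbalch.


ratio = [A-] / [HA] = 0.066 / 0.029 = 2.2759
log10(ratio) = 0.3571
pH = pKa + log10(ratio) = 4.0240 + 0.3571 = 4.3811


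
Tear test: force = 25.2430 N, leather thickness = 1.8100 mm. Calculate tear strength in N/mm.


Formula: Tear strength = force / thickness
Substituting: Tear strength = 25.2430 / 1.8100
Result: 13.9464 N/mm


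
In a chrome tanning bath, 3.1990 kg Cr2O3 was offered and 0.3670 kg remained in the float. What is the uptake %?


Formula: Uptake = (offered - residual) / offered * 100
Substituting: Uptake = (3.1990 - 0.3670) / 3.1990 * 100
Result: 88.5277 %


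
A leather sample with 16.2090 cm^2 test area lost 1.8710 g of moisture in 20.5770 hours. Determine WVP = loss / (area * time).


Formula: WVP = loss / (area * time)
Substituting: WVP = 1.8710 / (16.2090 * 20.5770)
Result: 0.00560965 g/(cm^2*hr)


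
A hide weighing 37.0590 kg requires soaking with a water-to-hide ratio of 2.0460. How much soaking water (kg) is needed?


Formula: Water = hide_weight * ratio
Substituting: Water = 37.0590 * 2.0460
Result: 75.8227 kg


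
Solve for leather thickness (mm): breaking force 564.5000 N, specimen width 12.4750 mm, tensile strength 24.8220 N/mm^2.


Formula: t = F / (TS * w)
Substituting: t = 564.5000 / (24.8220 * 12.4750)
Result: 1.8230 mm


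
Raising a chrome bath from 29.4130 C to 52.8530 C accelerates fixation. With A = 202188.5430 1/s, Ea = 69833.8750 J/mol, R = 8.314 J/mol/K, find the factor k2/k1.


T1 = 29.4130 + 273.15 = 302.5630 K; T2 = 52.8530 + 273.15 = 326.0030 K
k1 = A * exp(-Ea/(R*T1)) = 202188.5430 * exp(-69833.8750/(8.314*302.5630)) = 1.7749e-07 1/s
k2 = A * exp(-Ea/(R*T2)) = 202188.5430 * exp(-69833.8750/(8.314*326.0030)) = 1.3063e-06 1/s
k2/k1 = 1.3063e-06 / 1.7749e-07 = 7.3601


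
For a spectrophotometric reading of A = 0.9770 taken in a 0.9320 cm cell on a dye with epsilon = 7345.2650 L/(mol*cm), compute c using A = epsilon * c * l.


Formula: c = A / (epsilon * l)
Substituting: c = 0.9770 / (7345.2650 * 0.9320)
Result: 1.4272e-04 mol/L


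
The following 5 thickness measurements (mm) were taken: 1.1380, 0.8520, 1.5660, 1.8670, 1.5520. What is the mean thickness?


Formula: Average = sum / n
Substituting: Average = 6.9750 / 5
Result: 1.3950 mm


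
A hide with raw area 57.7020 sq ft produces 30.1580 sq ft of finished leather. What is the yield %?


Formula: Yield = finished / raw * 100
Substituting: Yield = 30.1580 / 57.7020 * 100
Result: 52.2651 %


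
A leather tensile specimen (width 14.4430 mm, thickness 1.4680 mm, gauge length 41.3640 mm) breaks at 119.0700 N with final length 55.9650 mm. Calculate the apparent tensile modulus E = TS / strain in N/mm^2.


TS = F / (w * t) = 119.0700 / (14.4430 * 1.4680) = 5.6159 N/mm^2
strain = (Lf - L0) / L0 = (55.9650 - 41.3640) / 41.3640 = 0.3530
E = TS / strain = 5.6159 / 0.3530 = 15.9096 N/mm^2


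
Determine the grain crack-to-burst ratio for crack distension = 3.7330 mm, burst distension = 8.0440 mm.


Formula: Ratio = crack / burst
Substituting: Ratio = 3.7330 / 8.0440
Result: 0.4641


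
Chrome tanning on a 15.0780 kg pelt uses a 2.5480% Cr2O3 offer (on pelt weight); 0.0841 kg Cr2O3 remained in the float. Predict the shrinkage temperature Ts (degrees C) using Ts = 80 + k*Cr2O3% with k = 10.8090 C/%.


Offered = pelt * offer_pct / 100 = 15.0780 * 2.5480 / 100 = 0.3842 kg
Uptake = offered - residual = 0.3842 - 0.0841 = 0.3001 kg
Cr2O3% on pelt = uptake / pelt * 100 = 0.3001 / 15.0780 * 100 = 1.9902 %
Ts = 80 + k * Cr2O3% = 80 + 10.8090 * 1.9902 = 101.5124 C


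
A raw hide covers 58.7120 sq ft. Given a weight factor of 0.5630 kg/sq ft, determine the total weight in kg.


Formula: Weight = area * weight_per_sqft
Substituting: Weight = 58.7120 * 0.5630
Result: 33.0549 kg


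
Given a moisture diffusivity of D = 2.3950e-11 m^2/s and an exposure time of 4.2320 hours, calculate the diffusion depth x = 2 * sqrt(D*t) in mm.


t = 4.2320 hr * 3600 = 15235.2000 s
D * t = 2.3950e-11 * 15235.2000 = 3.6488e-07
x = 2 * sqrt(D*t) = 2 * sqrt(3.6488e-07) = 0.00120811 m = 1.2081 mm


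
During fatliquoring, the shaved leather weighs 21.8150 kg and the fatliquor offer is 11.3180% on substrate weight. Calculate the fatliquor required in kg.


Formula: Fat = substrate * pct / 100
Substituting: Fat = 21.8150 * 11.3180 / 100
Result: 2.4690 kg


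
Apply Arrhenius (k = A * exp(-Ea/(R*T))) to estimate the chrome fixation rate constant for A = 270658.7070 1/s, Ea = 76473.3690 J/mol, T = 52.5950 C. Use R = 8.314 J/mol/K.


T_K = T_C + 273.15 = 52.5950 + 273.15 = 325.7450 K
exponent = -Ea / (R * T_K) = -76473.3690 / (8.314 * 325.7450) = -28.2373
k = A * exp(exponent) = 270658.7070 * exp(-28.2373) = 1.4762e-07 1/s


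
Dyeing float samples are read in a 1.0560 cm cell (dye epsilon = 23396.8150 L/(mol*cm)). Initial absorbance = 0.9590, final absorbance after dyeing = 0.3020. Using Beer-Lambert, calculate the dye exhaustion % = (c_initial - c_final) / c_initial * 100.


c_initial = A_i / (epsilon * l) = 0.9590 / (23396.8150 * 1.0560) = 3.8815e-05 mol/L
c_final = A_f / (epsilon * l) = 0.3020 / (23396.8150 * 1.0560) = 1.2223e-05 mol/L
Exhaustion = (c_initial - c_final) / c_initial * 100 = (3.8815e-05 - 1.2223e-05) / 3.8815e-05 * 100 = 68.5089 %


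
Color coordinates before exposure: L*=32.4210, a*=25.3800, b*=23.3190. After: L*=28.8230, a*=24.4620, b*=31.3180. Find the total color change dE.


dL = -3.5980, da = -0.9180, db = 7.9990
dE = sqrt((-3.5980)^2 + (-0.9180)^2 + 7.9990^2) = 8.8189


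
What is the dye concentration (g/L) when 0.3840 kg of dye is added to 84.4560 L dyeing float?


Formula: Conc = dye_mass(kg) / volume(L) * 1000
Substituting: Conc = 0.3840 / 84.4560 * 1000
Result: 4.5467 g/L


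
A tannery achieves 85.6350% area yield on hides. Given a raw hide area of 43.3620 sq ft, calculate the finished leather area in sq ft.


Formula: finished = raw * yield / 100
Substituting: finished = 43.3620 * 85.6350 / 100
Result: 37.1330 sq ft


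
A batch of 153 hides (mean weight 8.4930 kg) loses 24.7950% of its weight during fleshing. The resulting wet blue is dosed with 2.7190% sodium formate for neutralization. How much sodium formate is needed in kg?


Total_raw = N * avg_wt = 153 * 8.4930 = 1299.4290 kg
Substrate = Total_raw * (1 - loss/100) = 1299.4290 * (1 - 24.7950/100) = 977.2356 kg
Neutralizer = Substrate * pct / 100 = 977.2356 * 2.7190 / 100 = 26.5710 kg


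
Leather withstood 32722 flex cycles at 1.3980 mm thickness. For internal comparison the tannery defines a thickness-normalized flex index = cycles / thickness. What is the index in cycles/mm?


Formula: Index = cycles / thickness
Substituting: Index = 32722 / 1.3980
Result: 23406.2947 cycles/mm


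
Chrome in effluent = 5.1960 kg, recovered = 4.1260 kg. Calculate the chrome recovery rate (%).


Formula: Recovery = recovered / input * 100
Substituting: Recovery = 4.1260 / 5.1960 * 100
Result: 79.4072 %


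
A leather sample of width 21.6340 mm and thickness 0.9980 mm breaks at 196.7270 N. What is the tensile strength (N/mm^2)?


Formula: TS = force / (width * thickness)
Substituting: TS = 196.7270 / (21.6340 * 0.9980)
Result: 9.1116 N/mm^2


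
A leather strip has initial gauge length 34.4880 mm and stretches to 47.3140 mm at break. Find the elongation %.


Formula: Elongation = (Lf - L0) / L0 * 100
Substituting: Elongation = (47.3140 - 34.4880) / 34.4880 * 100
Result: 37.1897 %


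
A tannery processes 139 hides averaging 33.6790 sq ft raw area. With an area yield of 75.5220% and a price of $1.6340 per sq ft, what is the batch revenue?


Raw_total = N * avg_area = 139 * 33.6790 = 4681.3810 sq ft
Finished = Raw_total * yield / 100 = 4681.3810 * 75.5220 / 100 = 3535.4726 sq ft
Value = Finished * price = 3535.4726 * 1.6340 = 5776.9622 $


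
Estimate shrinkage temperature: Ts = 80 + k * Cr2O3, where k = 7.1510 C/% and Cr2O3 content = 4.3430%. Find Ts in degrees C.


Formula: Ts = 80 + k * Cr2O3
Substituting: Ts = 80 + 7.1510 * 4.3430
Result: 111.0568 C


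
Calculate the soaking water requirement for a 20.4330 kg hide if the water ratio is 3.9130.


Formula: Water = hide_weight * ratio
Substituting: Water = 20.4330 * 3.9130
Result: 79.9543 kg


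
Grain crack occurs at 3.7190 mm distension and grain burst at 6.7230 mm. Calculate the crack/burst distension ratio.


Formula: Ratio = crack / burst
Substituting: Ratio = 3.7190 / 6.7230
Result: 0.5532


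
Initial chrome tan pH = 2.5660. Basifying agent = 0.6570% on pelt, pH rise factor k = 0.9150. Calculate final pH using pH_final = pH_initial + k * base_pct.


Formula: pH_final = pH_initial + k * base_pct
Substituting: pH_final = 2.5660 + 0.9150 * 0.6570
Result: 3.1672


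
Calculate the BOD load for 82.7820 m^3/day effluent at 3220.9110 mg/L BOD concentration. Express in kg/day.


Formula: BOD_load = volume * conc / 1000
Substituting: BOD_load = 82.7820 * 3220.9110 / 1000
Result: 266.6335 kg/day


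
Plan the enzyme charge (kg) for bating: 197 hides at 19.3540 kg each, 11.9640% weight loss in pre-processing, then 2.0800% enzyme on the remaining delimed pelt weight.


Total_raw = N * avg_wt = 197 * 19.3540 = 3812.7380 kg
Substrate = Total_raw * (1 - loss/100) = 3812.7380 * (1 - 11.9640/100) = 3356.5820 kg
Enzyme = Substrate * pct / 100 = 3356.5820 * 2.0800 / 100 = 69.8169 kg


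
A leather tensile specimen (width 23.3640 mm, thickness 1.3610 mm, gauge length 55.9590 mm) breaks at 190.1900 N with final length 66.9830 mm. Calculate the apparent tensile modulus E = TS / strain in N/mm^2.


TS = F / (w * t) = 190.1900 / (23.3640 * 1.3610) = 5.9811 N/mm^2
strain = (Lf - L0) / L0 = (66.9830 - 55.9590) / 55.9590 = 0.1970
E = TS / strain = 5.9811 / 0.1970 = 30.3608 N/mm^2


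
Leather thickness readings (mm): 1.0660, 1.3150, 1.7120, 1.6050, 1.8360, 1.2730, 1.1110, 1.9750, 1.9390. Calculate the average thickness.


Formula: Average = sum / n
Substituting: Average = 13.8320 / 9
Result: 1.5369 mm


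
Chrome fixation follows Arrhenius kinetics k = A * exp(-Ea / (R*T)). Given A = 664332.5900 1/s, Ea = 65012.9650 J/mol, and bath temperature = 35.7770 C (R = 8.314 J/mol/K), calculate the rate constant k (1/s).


T_K = T_C + 273.15 = 35.7770 + 273.15 = 308.9270 K
exponent = -Ea / (R * T_K) = -65012.9650 / (8.314 * 308.9270) = -25.3124
k = A * exp(exponent) = 664332.5900 * exp(-25.3124) = 6.7504e-06 1/s


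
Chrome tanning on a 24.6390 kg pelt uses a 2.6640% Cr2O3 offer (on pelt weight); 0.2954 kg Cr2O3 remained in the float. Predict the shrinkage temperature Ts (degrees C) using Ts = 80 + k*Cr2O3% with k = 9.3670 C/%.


Offered = pelt * offer_pct / 100 = 24.6390 * 2.6640 / 100 = 0.6564 kg
Uptake = offered - residual = 0.6564 - 0.2954 = 0.3610 kg
Cr2O3% on pelt = uptake / pelt * 100 = 0.3610 / 24.6390 * 100 = 1.4651 %
Ts = 80 + k * Cr2O3% = 80 + 9.3670 * 1.4651 = 93.7235 C


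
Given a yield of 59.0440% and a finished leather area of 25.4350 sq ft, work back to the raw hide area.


Formula: raw = finished * 100 / yield
Substituting: raw = 25.4350 * 100 / 59.0440
Result: 43.0780 sq ft


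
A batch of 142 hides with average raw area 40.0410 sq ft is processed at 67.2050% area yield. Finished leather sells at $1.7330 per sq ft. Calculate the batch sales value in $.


Raw_total = N * avg_area = 142 * 40.0410 = 5685.8220 sq ft
Finished = Raw_total * yield / 100 = 5685.8220 * 67.2050 / 100 = 3821.1567 sq ft
Value = Finished * price = 3821.1567 * 1.7330 = 6622.0645 $


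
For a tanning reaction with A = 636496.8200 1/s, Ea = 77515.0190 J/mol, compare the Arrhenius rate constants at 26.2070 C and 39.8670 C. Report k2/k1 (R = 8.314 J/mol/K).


T1 = 26.2070 + 273.15 = 299.3570 K; T2 = 39.8670 + 273.15 = 313.0170 K
k1 = A * exp(-Ea/(R*T1)) = 636496.8200 * exp(-77515.0190/(8.314*299.3570)) = 1.8956e-08 1/s
k2 = A * exp(-Ea/(R*T2)) = 636496.8200 * exp(-77515.0190/(8.314*313.0170)) = 7.3795e-08 1/s
k2/k1 = 7.3795e-08 / 1.8956e-08 = 3.8929


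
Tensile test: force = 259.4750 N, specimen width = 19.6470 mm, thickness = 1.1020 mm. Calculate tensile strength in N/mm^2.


Formula: TS = force / (width * thickness)
Substituting: TS = 259.4750 / (19.6470 * 1.1020)
Result: 11.9844 N/mm^2


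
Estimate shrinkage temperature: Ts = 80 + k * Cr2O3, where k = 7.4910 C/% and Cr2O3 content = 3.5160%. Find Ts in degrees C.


Formula: Ts = 80 + k * Cr2O3
Substituting: Ts = 80 + 7.4910 * 3.5160
Result: 106.3384 C


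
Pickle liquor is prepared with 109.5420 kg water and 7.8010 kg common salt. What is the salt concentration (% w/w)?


Formula: Conc = salt / (water + salt) * 100
Substituting: Conc = 7.8010 / (109.5420 + 7.8010) * 100
Result: 6.6480 %


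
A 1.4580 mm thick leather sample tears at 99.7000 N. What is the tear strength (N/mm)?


Formula: Tear strength = force / thickness
Substituting: Tear strength = 99.7000 / 1.4580
Result: 68.3813 N/mm


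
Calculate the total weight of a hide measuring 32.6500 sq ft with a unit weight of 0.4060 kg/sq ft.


Formula: Weight = area * weight_per_sqft
Substituting: Weight = 32.6500 * 0.4060
Result: 13.2559 kg


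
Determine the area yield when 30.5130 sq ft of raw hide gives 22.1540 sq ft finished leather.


Formula: Yield = finished / raw * 100
Substituting: Yield = 22.1540 / 30.5130 * 100
Result: 72.6051 %


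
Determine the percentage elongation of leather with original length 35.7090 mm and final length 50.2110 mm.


Formula: Elongation = (Lf - L0) / L0 * 100
Substituting: Elongation = (50.2110 - 35.7090) / 35.7090 * 100
Result: 40.6116 %


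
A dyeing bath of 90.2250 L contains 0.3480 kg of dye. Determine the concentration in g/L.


Formula: Conc = dye_mass(kg) / volume(L) * 1000
Substituting: Conc = 0.3480 / 90.2250 * 1000
Result: 3.8570 g/L


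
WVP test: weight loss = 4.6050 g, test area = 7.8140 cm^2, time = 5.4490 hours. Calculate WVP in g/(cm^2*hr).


Formula: WVP = loss / (area * time)
Substituting: WVP = 4.6050 / (7.8140 * 5.4490)
Result: 0.1082 g/(cm^2*hr)


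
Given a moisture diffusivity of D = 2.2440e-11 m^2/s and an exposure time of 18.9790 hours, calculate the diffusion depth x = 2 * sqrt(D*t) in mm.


t = 18.9790 hr * 3600 = 68324.4000 s
D * t = 2.2440e-11 * 68324.4000 = 1.5332e-06
x = 2 * sqrt(D*t) = 2 * sqrt(1.5332e-06) = 0.00247645 m = 2.4764 mm


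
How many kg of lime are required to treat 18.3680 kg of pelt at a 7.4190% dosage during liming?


Formula: Lime = substrate * pct / 100
Substituting: Lime = 18.3680 * 7.4190 / 100
Result: 1.3627 kg
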